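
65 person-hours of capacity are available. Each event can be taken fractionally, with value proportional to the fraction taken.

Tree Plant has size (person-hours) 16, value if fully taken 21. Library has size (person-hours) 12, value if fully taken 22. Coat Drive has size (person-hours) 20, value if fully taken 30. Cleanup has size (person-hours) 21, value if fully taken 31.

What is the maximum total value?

Sort by value density: Library 22/12≈1.83, Coat Drive 30/20≈1.5, Cleanup 31/21≈1.48, Tree Plant 21/16≈1.31.
Take all of Library (12 person-hours, value 22) — 53 person-hours left.
Take all of Coat Drive (20 person-hours, value 30) — 33 person-hours left.
Take all of Cleanup (21 person-hours, value 31) — 12 person-hours left.
Only 12 person-hours remain; take 12/16 of Tree Plant for value 21×12/16 = 15.75.
Total value = 98.75.

98.75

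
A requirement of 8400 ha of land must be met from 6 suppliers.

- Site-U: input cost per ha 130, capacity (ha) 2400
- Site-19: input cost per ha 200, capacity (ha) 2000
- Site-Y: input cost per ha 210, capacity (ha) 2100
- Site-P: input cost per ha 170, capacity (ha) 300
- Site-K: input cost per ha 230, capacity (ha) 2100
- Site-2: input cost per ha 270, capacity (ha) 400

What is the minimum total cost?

1572000

Fill from the cheapest supplier first.
Site-U at 130: take all 2400 ha ; 6000 still needed.
Site-P at 170: take all 300 ha ; 5700 still needed.
Take 2000 from Site-19 at 200 ; need 3700 more.
Take 2100 from Site-Y at 210 ; need 1600 more.
Site-K (230): take the remaining 1600 ; done.
Site-2: unused.
Cost = 2400×130 + 300×170 + 2000×200 + 2100×210 + 1600×230 = 1572000.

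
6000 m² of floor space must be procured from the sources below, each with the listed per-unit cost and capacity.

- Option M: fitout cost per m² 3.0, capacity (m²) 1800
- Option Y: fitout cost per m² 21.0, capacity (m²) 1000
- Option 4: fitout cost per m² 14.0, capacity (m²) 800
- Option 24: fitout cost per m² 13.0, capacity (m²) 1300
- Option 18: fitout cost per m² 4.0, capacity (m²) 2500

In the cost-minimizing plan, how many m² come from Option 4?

400

Fill from the cheapest source first.
Take 1800 from Option M at 3.0 → need 4200 more.
Option 18 at 4.0: take all 2500 m² → 1700 still needed.
Option 24 at 13.0: take all 1300 m² → 400 still needed.
Take 400 from Option 4 at 14.0 to finish.
Option Y: unused.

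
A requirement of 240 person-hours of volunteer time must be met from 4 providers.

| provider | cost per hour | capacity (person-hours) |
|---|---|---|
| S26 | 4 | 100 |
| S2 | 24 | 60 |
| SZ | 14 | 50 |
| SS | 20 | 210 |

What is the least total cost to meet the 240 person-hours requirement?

Cheapest first:
S26 at 4: take all 100 person-hours ; 140 still needed.
SZ at 14: take all 50 person-hours ; 90 still needed.
SS (20): take the remaining 90 ; done.
S2: unused.
Cost = 100×4 + 50×14 + 90×20 = 2900.

2900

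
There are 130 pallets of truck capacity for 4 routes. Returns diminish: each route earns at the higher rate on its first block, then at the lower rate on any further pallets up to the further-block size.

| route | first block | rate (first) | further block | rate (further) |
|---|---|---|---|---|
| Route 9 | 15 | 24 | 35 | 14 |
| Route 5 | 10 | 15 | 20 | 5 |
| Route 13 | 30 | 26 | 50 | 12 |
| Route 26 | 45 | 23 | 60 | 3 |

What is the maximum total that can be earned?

2745

Rank every tier by rate: Route 13/T1 26 > Route 9/T1 24 > Route 26/T1 23 > Route 5/T1 15 > Route 9/T2 14 > Route 13/T2 12 > Route 5/T2 5 > Route 26/T2 3.
Route 13 T1 at 26: fill all 30 → 100 left.
Fill Route 9 T1 block (15 at 24) → 85 left.
Route 26 T1 at 23: fill all 45 → 40 left.
Route 5/T1 (15): +10 → 30 left.
Route 9 T2 at 14: only 30 left, fill 30.
Total = 26×30 + 24×15 + 23×45 + 15×10 + 14×30 = 2745.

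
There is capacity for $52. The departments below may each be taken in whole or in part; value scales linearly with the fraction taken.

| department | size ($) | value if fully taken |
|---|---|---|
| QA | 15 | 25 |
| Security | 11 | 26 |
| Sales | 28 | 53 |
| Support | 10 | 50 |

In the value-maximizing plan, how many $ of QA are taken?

Best value per unit of size first: Support 50/10≈5, Security 26/11≈2.36, Sales 53/28≈1.89, QA 25/15≈1.67.
Take all of Support (10 $, value 50) ; 42 $ left.
Take all of Security (11 $, value 26) ; 31 $ left.
Sales: take in full, 28 $ for value 53 ; 3 left.
Fill the last 3 $ with part of QA: 3/15 of it earns 5.

3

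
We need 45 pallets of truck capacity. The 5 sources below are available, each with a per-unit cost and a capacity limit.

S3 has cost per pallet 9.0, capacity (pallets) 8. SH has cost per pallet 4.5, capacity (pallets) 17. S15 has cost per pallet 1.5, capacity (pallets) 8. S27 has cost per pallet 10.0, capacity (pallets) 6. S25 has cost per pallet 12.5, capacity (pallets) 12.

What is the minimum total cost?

Cheapest first:
Take 8 from S15 at 1.5 — need 37 more.
Take 17 from SH at 4.5 — need 20 more.
S3 (9.0): use full 8 — 12 pallets to go.
S27 at 10.0: take all 6 pallets — 6 still needed.
S25 at 12.5: take 6 of its 12 — requirement met.
Cost = 8×1.5 + 17×4.5 + 8×9.0 + 6×10.0 + 6×12.5 = 295.5.

295.5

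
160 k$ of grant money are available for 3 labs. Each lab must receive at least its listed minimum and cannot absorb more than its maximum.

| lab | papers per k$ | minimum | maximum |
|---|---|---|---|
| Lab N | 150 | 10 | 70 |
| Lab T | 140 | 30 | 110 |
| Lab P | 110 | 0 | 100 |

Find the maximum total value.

23100

Meeting every minimum uses 10+30+0 = 40 k$, leaving 120.
Highest papers per k$ first: Lab N 150 > Lab T 140 > Lab P 110.
Lab N takes 60 more to reach its cap of 70 — 60 left.
Only 60 left; Lab T takes them to reach 90.
Total = 150×70 + 140×90 = 23100.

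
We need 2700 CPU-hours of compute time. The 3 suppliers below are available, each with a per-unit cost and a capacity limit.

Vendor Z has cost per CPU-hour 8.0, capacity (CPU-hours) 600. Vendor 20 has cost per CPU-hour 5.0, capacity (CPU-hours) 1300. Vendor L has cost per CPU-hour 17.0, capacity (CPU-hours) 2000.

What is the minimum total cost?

Fill from the cheapest supplier first.
Vendor 20 (5.0): use full 1300 ; 1400 CPU-hours to go.
Vendor Z at 8.0: take all 600 CPU-hours ; 800 still needed.
Take 800 from Vendor L at 17.0 to finish.
Cost = 1300×5.0 + 600×8.0 + 800×17.0 = 24900.

24900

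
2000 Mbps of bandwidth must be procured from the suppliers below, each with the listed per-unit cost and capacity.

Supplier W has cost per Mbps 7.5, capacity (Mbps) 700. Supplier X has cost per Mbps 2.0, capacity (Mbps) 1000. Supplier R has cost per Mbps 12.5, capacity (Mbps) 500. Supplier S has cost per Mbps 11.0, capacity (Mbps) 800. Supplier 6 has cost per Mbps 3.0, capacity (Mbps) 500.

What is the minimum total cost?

Cheapest first:
Take 1000 from Supplier X at 2.0 ; need 1000 more.
Supplier 6 (3.0): use full 500 ; 500 Mbps to go.
Supplier W at 7.5: take 500 of its 700 ; requirement met.
Supplier S, Supplier R: unused.
Cost = 1000×2.0 + 500×3.0 + 500×7.5 = 7250.

7250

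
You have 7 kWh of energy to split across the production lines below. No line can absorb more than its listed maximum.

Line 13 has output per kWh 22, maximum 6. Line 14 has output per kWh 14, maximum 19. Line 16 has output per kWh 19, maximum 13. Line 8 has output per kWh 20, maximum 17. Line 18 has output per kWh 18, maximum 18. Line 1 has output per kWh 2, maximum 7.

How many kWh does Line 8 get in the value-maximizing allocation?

1

Order the production lines by output per kWh: Line 13 22 > Line 8 20 > Line 16 19 > Line 18 18 > Line 14 14 > Line 1 2.
Line 13: +6 to 6 (cap) → 1 left.
Only 1 left; Line 8 takes them to reach 1.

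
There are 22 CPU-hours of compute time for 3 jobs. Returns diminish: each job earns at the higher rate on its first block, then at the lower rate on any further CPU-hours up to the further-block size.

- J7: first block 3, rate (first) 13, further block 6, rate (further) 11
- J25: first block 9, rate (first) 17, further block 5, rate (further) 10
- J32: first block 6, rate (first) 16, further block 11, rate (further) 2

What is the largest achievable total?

332

Rank every tier by rate: J25/T1 17 > J32/T1 16 > J7/T1 13 > J7/T2 11 > J25/T2 10 > J32/T2 2.
Fill J25 T1 block (9 at 17) — 13 left.
J32/T1 (16): +6 — 7 left.
Fill J7 T1 block (3 at 13) — 4 left.
4 remain; put them into J7 T2 at 11.
Total = 17×9 + 16×6 + 13×3 + 11×4 = 332.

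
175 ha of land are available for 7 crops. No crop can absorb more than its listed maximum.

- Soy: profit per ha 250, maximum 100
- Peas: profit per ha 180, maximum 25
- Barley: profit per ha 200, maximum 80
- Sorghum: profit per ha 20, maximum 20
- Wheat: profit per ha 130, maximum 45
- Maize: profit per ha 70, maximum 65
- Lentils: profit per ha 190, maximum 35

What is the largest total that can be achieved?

Highest profit per ha first: Soy 250 > Barley 200 > Lentils 190 > Peas 180 > Wheat 130 > Maize 70 > Sorghum 20.
Give Soy 100 to hit its cap of 100 — 75 left.
Barley has room for 80 but only 75 remain, so it gets 75.
Total = 250×100 + 200×75 = 40000.

40000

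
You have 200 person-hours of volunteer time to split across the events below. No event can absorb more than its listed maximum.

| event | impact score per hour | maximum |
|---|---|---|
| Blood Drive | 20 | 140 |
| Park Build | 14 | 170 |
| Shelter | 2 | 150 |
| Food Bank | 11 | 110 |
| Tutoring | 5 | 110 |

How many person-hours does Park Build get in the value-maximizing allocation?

Order the events by impact score per hour: Blood Drive 20 > Park Build 14 > Food Bank 11 > Tutoring 5 > Shelter 2.
Give Blood Drive 140 to hit its cap of 140 → 60 left.
Park Build has room for 170 but only 60 remain, so it gets 60.

60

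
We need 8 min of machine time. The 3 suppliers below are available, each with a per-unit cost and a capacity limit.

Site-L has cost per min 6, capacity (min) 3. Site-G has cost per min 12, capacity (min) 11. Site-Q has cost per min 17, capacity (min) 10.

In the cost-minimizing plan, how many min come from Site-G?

Fill from the cheapest supplier first.
Take 3 from Site-L at 6 — need 5 more.
Site-G at 12: take 5 of its 11 — requirement met.
Site-Q: unused.

5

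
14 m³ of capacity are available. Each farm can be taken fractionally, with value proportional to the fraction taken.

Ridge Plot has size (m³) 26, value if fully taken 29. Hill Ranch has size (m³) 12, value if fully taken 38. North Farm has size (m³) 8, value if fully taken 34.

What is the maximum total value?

Sort by value density: North Farm 34/8≈4.25, Hill Ranch 38/12≈3.17, Ridge Plot 29/26≈1.12.
North Farm: take in full, 8 m³ for value 34 — 6 left.
Only 6 m³ remain; take 6/12 of Hill Ranch for value 38×6/12 = 19.
Total value = 53.

53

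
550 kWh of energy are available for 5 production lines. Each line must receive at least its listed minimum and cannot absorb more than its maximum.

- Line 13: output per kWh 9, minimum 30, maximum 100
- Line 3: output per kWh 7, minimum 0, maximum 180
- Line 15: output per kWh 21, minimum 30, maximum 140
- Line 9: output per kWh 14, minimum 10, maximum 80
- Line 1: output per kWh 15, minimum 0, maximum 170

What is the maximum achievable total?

7930

Meeting every minimum uses 30+0+30+10+0 = 70 kWh, leaving 480.
Order the production lines by output per kWh: Line 15 21 > Line 1 15 > Line 9 14 > Line 13 9 > Line 3 7.
Line 15 takes 110 more to reach its cap of 140 ; 370 left.
Line 1 takes 170 more to reach its cap of 170 ; 200 left.
Give Line 9 70 more to hit its cap of 80 ; 130 left.
Give Line 13 70 more to hit its cap of 100 ; 60 left.
Line 3 has room for 180 more but only 60 remain, so it gets 60.
Total = 9×100 + 7×60 + 21×140 + 14×80 + 15×170 = 7930.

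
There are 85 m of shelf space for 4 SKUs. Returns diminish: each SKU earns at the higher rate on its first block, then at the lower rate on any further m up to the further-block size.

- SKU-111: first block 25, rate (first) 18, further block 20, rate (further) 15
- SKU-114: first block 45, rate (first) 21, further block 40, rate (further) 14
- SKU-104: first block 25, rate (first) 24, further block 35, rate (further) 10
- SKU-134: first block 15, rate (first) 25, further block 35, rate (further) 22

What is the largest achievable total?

Treat each block as its own option and order by rate: SKU-134/T1 25 > SKU-104/T1 24 > SKU-134/T2 22 > SKU-114/T1 21 > SKU-111/T1 18 > SKU-111/T2 15 > SKU-114/T2 14 > SKU-104/T2 10.
SKU-134 T1 at 25: fill all 15 — 70 left.
SKU-104 T1 at 24: fill all 25 — 45 left.
Fill SKU-134 T2 block (35 at 22) — 10 left.
SKU-114/T1: +10 of 45 at 21; pool empty.
Total = 25×15 + 24×25 + 22×35 + 21×10 = 1955.

1955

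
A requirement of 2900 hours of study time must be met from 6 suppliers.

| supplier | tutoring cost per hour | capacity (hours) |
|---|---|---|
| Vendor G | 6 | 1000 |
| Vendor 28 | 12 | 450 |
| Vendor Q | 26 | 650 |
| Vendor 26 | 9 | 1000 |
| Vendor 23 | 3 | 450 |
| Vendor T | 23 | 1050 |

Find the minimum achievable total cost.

21750

Use suppliers in increasing cost order.
Take 450 from Vendor 23 at 3 → need 2450 more.
Vendor G (6): use full 1000 → 1450 hours to go.
Vendor 26 at 9: take all 1000 hours → 450 still needed.
Take 450 from Vendor 28 at 12 → need 0 more.
Vendor T, Vendor Q: unused.
Cost = 450×3 + 1000×6 + 1000×9 + 450×12 = 21750.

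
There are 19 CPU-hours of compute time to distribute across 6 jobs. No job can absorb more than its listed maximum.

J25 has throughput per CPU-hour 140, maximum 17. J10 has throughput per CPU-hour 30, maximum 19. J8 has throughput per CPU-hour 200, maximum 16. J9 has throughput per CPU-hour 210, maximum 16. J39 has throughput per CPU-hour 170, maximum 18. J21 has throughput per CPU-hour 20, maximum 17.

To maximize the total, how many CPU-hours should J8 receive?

3

Order the jobs by throughput per CPU-hour: J9 210 > J8 200 > J39 170 > J25 140 > J10 30 > J21 20.
J9: +16 to 16 (cap) — 3 left.
Only 3 left; J8 takes them to reach 3.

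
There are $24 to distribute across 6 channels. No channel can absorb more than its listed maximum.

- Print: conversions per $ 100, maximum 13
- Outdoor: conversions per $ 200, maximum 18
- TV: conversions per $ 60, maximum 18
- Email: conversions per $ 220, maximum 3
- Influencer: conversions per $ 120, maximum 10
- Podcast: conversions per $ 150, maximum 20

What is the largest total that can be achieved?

Order the channels by conversions per $: Email 220 > Outdoor 200 > Podcast 150 > Influencer 120 > Print 100 > TV 60.
Email: +3 to 3 (cap) → 21 left.
Give Outdoor 18 to hit its cap of 18 → 3 left.
Podcast: +3 (room for 20) → 3. Pool exhausted.
Total = 200×18 + 220×3 + 150×3 = 4710.

4710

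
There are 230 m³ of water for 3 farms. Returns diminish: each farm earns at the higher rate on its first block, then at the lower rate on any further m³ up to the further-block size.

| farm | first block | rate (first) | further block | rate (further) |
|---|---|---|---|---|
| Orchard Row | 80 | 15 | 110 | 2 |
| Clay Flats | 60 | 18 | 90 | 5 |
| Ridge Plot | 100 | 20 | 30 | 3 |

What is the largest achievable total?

4130

Treat each block as its own option and order by rate: Ridge Plot/tier1 20 > Clay Flats/tier1 18 > Orchard Row/tier1 15 > Clay Flats/tier2 5 > Ridge Plot/tier2 3 > Orchard Row/tier2 2.
Ridge Plot tier1 at 20: fill all 100 → 130 left.
Clay Flats tier1 at 18: fill all 60 → 70 left.
Orchard Row tier1 at 15: only 70 left, fill 70.
Total = 20×100 + 18×60 + 15×70 = 4130.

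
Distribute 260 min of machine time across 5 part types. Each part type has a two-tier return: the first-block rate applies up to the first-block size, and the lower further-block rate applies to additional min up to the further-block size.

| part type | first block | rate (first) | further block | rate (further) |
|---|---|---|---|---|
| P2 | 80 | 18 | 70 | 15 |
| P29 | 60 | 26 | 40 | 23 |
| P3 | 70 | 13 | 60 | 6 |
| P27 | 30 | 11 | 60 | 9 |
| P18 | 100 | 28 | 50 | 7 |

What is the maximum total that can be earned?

6360

Order all 10 blocks by rate: P18/first 28 > P29/first 26 > P29/second 23 > P2/first 18 > P2/second 15 > P3/first 13 > P27/first 11 > P27/second 9 > P18/second 7 > P3/second 6.
P18 first at 28: fill all 100 → 160 left.
P29/first (26): +60 → 100 left.
P29/second (23): +40 → 60 left.
P2/first: +60 of 80 at 18; pool empty.
Total = 28×100 + 26×60 + 23×40 + 18×60 = 6360.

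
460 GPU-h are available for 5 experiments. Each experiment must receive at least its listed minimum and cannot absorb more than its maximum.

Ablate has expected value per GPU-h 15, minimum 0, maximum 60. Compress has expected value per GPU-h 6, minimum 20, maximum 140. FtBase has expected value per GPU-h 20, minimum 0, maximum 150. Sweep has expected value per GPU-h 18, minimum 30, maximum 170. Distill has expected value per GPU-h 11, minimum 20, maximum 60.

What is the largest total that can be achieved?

7740

Meeting every minimum uses 0+20+0+30+20 = 70 GPU-h, leaving 390.
Highest expected value per GPU-h first: FtBase 20 > Sweep 18 > Ablate 15 > Distill 11 > Compress 6.
FtBase takes 150 more to reach its cap of 150 → 240 left.
Sweep: +140 to 170 (cap) → 100 left.
Ablate: +60 to 60 (cap) → 40 left.
Distill takes 40 more to reach its cap of 60 → 0 left.
Total = 15×60 + 6×20 + 20×150 + 18×170 + 11×60 = 7740.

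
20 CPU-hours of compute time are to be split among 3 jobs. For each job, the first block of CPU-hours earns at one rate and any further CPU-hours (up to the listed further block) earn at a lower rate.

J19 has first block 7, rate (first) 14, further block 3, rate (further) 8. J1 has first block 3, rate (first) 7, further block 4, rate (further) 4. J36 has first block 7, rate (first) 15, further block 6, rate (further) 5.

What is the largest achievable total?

Order all 6 blocks by rate: J36/tier1 15 > J19/tier1 14 > J19/tier2 8 > J1/tier1 7 > J36/tier2 5 > J1/tier2 4.
Fill J36 tier1 block (7 at 15) — 13 left.
J19 tier1 at 14: fill all 7 — 6 left.
Fill J19 tier2 block (3 at 8) — 3 left.
J1/tier1 (7): +3 — 0 left.
Total = 15×7 + 14×7 + 8×3 + 7×3 = 248.

248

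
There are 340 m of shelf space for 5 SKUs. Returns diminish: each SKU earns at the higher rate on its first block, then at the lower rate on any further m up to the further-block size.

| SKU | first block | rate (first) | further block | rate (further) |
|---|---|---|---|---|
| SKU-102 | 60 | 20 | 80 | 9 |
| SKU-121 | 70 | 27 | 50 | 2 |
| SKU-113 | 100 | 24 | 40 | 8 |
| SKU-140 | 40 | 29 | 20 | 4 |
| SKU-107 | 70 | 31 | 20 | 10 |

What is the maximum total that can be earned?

Treat each block as its own option and order by rate: SKU-107/T1 31 > SKU-140/T1 29 > SKU-121/T1 27 > SKU-113/T1 24 > SKU-102/T1 20 > SKU-107/T2 10 > SKU-102/T2 9 > SKU-113/T2 8 > SKU-140/T2 4 > SKU-121/T2 2.
SKU-107/T1 (31): +70 ; 270 left.
SKU-140 T1 at 29: fill all 40 ; 230 left.
SKU-121 T1 at 27: fill all 70 ; 160 left.
SKU-113 T1 at 24: fill all 100 ; 60 left.
Fill SKU-102 T1 block (60 at 20) ; 0 left.
Total = 31×70 + 29×40 + 27×70 + 24×100 + 20×60 = 8820.

8820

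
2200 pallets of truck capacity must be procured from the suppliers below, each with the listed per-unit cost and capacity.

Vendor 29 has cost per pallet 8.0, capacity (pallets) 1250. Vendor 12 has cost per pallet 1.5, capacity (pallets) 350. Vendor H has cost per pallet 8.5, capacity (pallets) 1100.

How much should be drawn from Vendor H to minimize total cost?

Fill from the cheapest supplier first.
Vendor 12 (1.5): use full 350 ; 1850 pallets to go.
Vendor 29 (8.0): use full 1250 ; 600 pallets to go.
Vendor H (8.5): take the remaining 600 ; done.

600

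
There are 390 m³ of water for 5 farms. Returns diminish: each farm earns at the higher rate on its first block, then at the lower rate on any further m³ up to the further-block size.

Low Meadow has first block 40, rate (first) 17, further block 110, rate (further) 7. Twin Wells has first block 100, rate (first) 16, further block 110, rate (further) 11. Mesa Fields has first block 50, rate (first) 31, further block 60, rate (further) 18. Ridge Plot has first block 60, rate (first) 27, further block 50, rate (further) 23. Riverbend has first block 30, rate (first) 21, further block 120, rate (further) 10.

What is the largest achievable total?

Rank every tier by rate: Mesa Fields/T1 31 > Ridge Plot/T1 27 > Ridge Plot/T2 23 > Riverbend/T1 21 > Mesa Fields/T2 18 > Low Meadow/T1 17 > Twin Wells/T1 16 > Twin Wells/T2 11 > Riverbend/T2 10 > Low Meadow/T2 7.
Mesa Fields/T1 (31): +50 ; 340 left.
Ridge Plot T1 at 27: fill all 60 ; 280 left.
Ridge Plot T2 at 23: fill all 50 ; 230 left.
Riverbend T1 at 21: fill all 30 ; 200 left.
Fill Mesa Fields T2 block (60 at 18) ; 140 left.
Fill Low Meadow T1 block (40 at 17) ; 100 left.
Twin Wells T1 at 16: fill all 100 ; 0 left.
Total = 31×50 + 27×60 + 23×50 + 21×30 + 18×60 + 17×40 + 16×100 = 8310.

8310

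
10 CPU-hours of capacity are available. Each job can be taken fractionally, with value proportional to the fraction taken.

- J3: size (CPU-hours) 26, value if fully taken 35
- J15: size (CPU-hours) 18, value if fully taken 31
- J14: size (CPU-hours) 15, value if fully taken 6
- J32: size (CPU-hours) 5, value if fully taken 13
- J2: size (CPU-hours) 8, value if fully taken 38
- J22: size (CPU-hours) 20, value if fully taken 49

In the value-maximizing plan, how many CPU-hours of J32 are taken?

2

Best value per unit of size first: J2 38/8≈4.75, J32 13/5≈2.6, J22 49/20≈2.45, J15 31/18≈1.72, J3 35/26≈1.35, J14 6/15≈0.4.
J2: take in full, 8 CPU-hours for value 38 — 2 left.
Fill the last 2 CPU-hours with part of J32: 2/5 of it earns 5.2.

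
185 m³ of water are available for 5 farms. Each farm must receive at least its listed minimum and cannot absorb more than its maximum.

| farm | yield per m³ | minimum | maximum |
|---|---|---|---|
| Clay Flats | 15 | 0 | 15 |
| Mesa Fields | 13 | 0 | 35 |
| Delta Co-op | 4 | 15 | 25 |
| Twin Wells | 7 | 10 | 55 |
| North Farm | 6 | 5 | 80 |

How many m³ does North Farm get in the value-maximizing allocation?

Meeting every minimum uses 0+0+15+10+5 = 30 m³, leaving 155.
Rank by yield per m³: Clay Flats 15 > Mesa Fields 13 > Twin Wells 7 > North Farm 6 > Delta Co-op 4.
Clay Flats: +15 to 15 (cap) → 140 left.
Give Mesa Fields 35 more to hit its cap of 35 → 105 left.
Twin Wells takes 45 more to reach its cap of 55 → 60 left.
Only 60 left; North Farm takes them to reach 65.

65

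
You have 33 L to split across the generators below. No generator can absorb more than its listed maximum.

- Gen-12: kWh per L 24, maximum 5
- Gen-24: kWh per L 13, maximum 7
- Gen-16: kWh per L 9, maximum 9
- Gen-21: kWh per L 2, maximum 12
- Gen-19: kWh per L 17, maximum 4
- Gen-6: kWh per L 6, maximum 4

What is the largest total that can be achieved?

392

Highest kWh per L first: Gen-12 24 > Gen-19 17 > Gen-24 13 > Gen-16 9 > Gen-6 6 > Gen-21 2.
Give Gen-12 5 to hit its cap of 5 → 28 left.
Gen-19 takes 4 to reach its cap of 4 → 24 left.
Give Gen-24 7 to hit its cap of 7 → 17 left.
Gen-16 takes 9 to reach its cap of 9 → 8 left.
Give Gen-6 4 to hit its cap of 4 → 4 left.
Gen-21: +4 (room for 12) → 4. Pool exhausted.
Total = 24×5 + 13×7 + 9×9 + 2×4 + 17×4 + 6×4 = 392.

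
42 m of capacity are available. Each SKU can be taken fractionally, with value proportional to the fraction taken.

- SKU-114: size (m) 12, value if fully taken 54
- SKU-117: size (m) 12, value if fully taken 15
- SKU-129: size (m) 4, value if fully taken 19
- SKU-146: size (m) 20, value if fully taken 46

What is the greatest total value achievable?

126.5

Sort by value density: SKU-129 19/4≈4.75, SKU-114 54/12≈4.5, SKU-146 46/20≈2.3, SKU-117 15/12≈1.25.
SKU-129: take in full, 4 m for value 19 ; 38 left.
SKU-114: take in full, 12 m for value 54 ; 26 left.
SKU-146: take in full, 20 m for value 46 ; 6 left.
6 m left: a 6/12 share of SKU-117 gives 15×6/12 = 7.5.
Total value = 126.5.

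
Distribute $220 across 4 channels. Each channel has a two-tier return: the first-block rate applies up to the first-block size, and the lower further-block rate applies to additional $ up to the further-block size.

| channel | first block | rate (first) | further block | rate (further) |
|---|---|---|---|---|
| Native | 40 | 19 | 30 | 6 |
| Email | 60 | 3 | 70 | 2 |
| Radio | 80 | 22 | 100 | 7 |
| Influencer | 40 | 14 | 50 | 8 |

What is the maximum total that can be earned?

Treat each block as its own option and order by rate: Radio/first 22 > Native/first 19 > Influencer/first 14 > Influencer/second 8 > Radio/second 7 > Native/second 6 > Email/first 3 > Email/second 2.
Radio first at 22: fill all 80 ; 140 left.
Native/first (19): +40 ; 100 left.
Influencer/first (14): +40 ; 60 left.
Influencer/second (8): +50 ; 10 left.
10 remain; put them into Radio second at 7.
Total = 22×80 + 19×40 + 14×40 + 8×50 + 7×10 = 3550.

3550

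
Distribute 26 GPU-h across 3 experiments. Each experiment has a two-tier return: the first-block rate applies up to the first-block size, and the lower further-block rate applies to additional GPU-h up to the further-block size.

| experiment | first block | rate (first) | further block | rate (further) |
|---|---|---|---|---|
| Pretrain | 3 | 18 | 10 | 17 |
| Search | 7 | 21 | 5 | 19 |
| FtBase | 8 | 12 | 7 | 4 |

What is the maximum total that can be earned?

478

Rank every tier by rate: Search/tier1 21 > Search/tier2 19 > Pretrain/tier1 18 > Pretrain/tier2 17 > FtBase/tier1 12 > FtBase/tier2 4.
Search tier1 at 21: fill all 7 ; 19 left.
Search/tier2 (19): +5 ; 14 left.
Pretrain/tier1 (18): +3 ; 11 left.
Pretrain/tier2 (17): +10 ; 1 left.
1 remain; put them into FtBase tier1 at 12.
Total = 21×7 + 19×5 + 18×3 + 17×10 + 12×1 = 478.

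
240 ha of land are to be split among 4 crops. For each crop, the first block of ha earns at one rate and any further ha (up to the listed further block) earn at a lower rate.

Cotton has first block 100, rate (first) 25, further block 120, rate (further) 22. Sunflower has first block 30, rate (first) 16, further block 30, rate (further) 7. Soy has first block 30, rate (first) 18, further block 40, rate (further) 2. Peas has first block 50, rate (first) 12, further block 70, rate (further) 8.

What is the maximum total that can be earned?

5500

Treat each block as its own option and order by rate: Cotton/T1 25 > Cotton/T2 22 > Soy/T1 18 > Sunflower/T1 16 > Peas/T1 12 > Peas/T2 8 > Sunflower/T2 7 > Soy/T2 2.
Cotton T1 at 25: fill all 100 → 140 left.
Fill Cotton T2 block (120 at 22) → 20 left.
20 remain; put them into Soy T1 at 18.
Total = 25×100 + 22×120 + 18×20 = 5500.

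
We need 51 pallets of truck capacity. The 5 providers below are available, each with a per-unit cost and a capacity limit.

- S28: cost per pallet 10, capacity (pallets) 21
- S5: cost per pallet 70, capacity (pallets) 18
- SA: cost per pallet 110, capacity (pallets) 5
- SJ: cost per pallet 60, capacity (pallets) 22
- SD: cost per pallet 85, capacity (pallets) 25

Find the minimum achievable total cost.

2090

Cheapest first:
Take 21 from S28 at 10 — need 30 more.
Take 22 from SJ at 60 — need 8 more.
Take 8 from S5 at 70 to finish.
SD, SA: unused.
Cost = 21×10 + 22×60 + 8×70 = 2090.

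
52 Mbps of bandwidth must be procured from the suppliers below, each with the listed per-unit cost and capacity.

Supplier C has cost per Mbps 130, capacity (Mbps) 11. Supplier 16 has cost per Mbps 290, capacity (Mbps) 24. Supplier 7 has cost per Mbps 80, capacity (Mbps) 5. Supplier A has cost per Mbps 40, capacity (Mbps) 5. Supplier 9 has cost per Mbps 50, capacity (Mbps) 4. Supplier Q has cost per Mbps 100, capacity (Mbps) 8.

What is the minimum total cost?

Use suppliers in increasing cost order.
Supplier A (40): use full 5 ; 47 Mbps to go.
Supplier 9 at 50: take all 4 Mbps ; 43 still needed.
Take 5 from Supplier 7 at 80 ; need 38 more.
Take 8 from Supplier Q at 100 ; need 30 more.
Take 11 from Supplier C at 130 ; need 19 more.
Supplier 16 (290): take the remaining 19 ; done.
Cost = 5×40 + 4×50 + 5×80 + 8×100 + 11×130 + 19×290 = 8540.

8540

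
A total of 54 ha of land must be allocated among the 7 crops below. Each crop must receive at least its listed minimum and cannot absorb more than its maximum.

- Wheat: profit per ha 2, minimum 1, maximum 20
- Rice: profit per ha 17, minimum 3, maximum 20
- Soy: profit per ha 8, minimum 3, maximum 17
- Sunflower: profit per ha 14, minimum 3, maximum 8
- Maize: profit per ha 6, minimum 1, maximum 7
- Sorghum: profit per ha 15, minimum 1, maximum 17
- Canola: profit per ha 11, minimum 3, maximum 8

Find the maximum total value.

Meeting every minimum uses 1+3+3+3+1+1+3 = 15 ha, leaving 39.
Rank by profit per ha: Rice 17 > Sorghum 15 > Sunflower 14 > Canola 11 > Soy 8 > Maize 6 > Wheat 2.
Give Rice 17 more to hit its cap of 20 → 22 left.
Give Sorghum 16 more to hit its cap of 17 → 6 left.
Give Sunflower 5 more to hit its cap of 8 → 1 left.
Only 1 left; Canola takes them to reach 4.
Total = 2×1 + 17×20 + 8×3 + 14×8 + 6×1 + 15×17 + 11×4 = 783.

783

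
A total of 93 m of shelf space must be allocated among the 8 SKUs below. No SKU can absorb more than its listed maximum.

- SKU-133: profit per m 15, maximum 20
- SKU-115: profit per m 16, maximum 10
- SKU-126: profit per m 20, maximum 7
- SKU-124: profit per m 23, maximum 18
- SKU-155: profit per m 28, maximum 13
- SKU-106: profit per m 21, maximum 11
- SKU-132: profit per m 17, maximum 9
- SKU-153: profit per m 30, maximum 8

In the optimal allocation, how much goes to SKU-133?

17

Rank by profit per m: SKU-153 30 > SKU-155 28 > SKU-124 23 > SKU-106 21 > SKU-126 20 > SKU-132 17 > SKU-115 16 > SKU-133 15.
Give SKU-153 8 to hit its cap of 8 → 85 left.
SKU-155 takes 13 to reach its cap of 13 → 72 left.
SKU-124: +18 to 18 (cap) → 54 left.
SKU-106 takes 11 to reach its cap of 11 → 43 left.
SKU-126 takes 7 to reach its cap of 7 → 36 left.
Give SKU-132 9 to hit its cap of 9 → 27 left.
SKU-115 takes 10 to reach its cap of 10 → 17 left.
SKU-133 has room for 20 but only 17 remain, so it gets 17.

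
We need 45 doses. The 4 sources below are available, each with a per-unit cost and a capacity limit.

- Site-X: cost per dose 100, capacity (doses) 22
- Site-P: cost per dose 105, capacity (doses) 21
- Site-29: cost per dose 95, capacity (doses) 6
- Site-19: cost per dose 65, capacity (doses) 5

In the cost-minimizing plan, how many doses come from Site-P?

Fill from the cheapest source first.
Site-19 (65): use full 5 — 40 doses to go.
Take 6 from Site-29 at 95 — need 34 more.
Site-X at 100: take all 22 doses — 12 still needed.
Site-P at 105: take 12 of its 21 — requirement met.

12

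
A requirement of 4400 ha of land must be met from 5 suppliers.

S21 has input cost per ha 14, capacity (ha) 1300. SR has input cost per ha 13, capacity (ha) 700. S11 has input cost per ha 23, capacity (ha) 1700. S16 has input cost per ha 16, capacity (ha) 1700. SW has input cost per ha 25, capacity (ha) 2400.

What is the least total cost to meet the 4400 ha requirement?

70600

Cheapest first:
Take 700 from SR at 13 ; need 3700 more.
S21 at 14: take all 1300 ha ; 2400 still needed.
S16 at 16: take all 1700 ha ; 700 still needed.
S11 at 23: take 700 of its 1700 ; requirement met.
SW: unused.
Cost = 700×13 + 1300×14 + 1700×16 + 700×23 = 70600.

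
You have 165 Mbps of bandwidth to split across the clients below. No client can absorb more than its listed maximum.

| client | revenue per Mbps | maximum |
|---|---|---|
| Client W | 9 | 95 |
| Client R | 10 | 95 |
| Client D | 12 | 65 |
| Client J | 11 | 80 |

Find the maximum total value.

1860

Highest revenue per Mbps first: Client D 12 > Client J 11 > Client R 10 > Client W 9.
Client D: +65 to 65 (cap) — 100 left.
Client J takes 80 to reach its cap of 80 — 20 left.
Only 20 left; Client R takes them to reach 20.
Total = 10×20 + 12×65 + 11×80 = 1860.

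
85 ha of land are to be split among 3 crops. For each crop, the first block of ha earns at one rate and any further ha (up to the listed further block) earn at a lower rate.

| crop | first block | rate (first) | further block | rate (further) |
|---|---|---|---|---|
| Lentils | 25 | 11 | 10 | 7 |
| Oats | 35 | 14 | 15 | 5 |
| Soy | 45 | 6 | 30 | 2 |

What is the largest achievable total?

Order all 6 blocks by rate: Oats/first 14 > Lentils/first 11 > Lentils/second 7 > Soy/first 6 > Oats/second 5 > Soy/second 2.
Fill Oats first block (35 at 14) — 50 left.
Lentils first at 11: fill all 25 — 25 left.
Lentils second at 7: fill all 10 — 15 left.
15 remain; put them into Soy first at 6.
Total = 14×35 + 11×25 + 7×10 + 6×15 = 925.

925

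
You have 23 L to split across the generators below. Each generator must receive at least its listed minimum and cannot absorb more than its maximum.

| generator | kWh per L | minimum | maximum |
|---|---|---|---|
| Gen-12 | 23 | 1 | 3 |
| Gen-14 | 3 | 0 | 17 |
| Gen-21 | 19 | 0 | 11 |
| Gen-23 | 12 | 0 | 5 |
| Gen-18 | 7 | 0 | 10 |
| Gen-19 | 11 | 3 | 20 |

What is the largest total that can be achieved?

Meeting every minimum uses 1+0+0+0+0+3 = 4 L, leaving 19.
Order the generators by kWh per L: Gen-12 23 > Gen-21 19 > Gen-23 12 > Gen-19 11 > Gen-18 7 > Gen-14 3.
Give Gen-12 2 more to hit its cap of 3 — 17 left.
Gen-21: +11 to 11 (cap) — 6 left.
Give Gen-23 5 more to hit its cap of 5 — 1 left.
Gen-19: +1 (room for 17) → 4. Pool exhausted.
Total = 23×3 + 19×11 + 12×5 + 11×4 = 382.

382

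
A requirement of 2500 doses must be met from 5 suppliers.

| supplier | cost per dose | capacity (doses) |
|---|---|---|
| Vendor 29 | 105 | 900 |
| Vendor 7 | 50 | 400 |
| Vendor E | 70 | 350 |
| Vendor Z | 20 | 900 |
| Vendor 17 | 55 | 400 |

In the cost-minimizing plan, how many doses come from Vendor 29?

Fill from the cheapest supplier first.
Vendor Z (20): use full 900 → 1600 doses to go.
Take 400 from Vendor 7 at 50 → need 1200 more.
Vendor 17 (55): use full 400 → 800 doses to go.
Vendor E at 70: take all 350 doses → 450 still needed.
Vendor 29 (105): take the remaining 450 → done.

450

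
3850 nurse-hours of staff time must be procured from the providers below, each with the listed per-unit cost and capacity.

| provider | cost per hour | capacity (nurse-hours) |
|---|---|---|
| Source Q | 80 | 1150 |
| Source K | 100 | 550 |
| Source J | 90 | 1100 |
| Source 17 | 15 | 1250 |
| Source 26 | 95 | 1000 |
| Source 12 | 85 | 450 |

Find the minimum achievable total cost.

239000

Use providers in increasing cost order.
Source 17 (15): use full 1250 ; 2600 nurse-hours to go.
Take 1150 from Source Q at 80 ; need 1450 more.
Source 12 at 85: take all 450 nurse-hours ; 1000 still needed.
Take 1000 from Source J at 90 to finish.
Source 26, Source K: unused.
Cost = 1250×15 + 1150×80 + 450×85 + 1000×90 = 239000.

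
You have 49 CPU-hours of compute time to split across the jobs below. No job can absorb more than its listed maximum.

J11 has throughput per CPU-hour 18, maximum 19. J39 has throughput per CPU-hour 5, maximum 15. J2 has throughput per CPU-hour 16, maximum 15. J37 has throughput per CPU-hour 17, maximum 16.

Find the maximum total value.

838

Rank by throughput per CPU-hour: J11 18 > J37 17 > J2 16 > J39 5.
Give J11 19 to hit its cap of 19 → 30 left.
J37: +16 to 16 (cap) → 14 left.
Only 14 left; J2 takes them to reach 14.
Total = 18×19 + 16×14 + 17×16 = 838.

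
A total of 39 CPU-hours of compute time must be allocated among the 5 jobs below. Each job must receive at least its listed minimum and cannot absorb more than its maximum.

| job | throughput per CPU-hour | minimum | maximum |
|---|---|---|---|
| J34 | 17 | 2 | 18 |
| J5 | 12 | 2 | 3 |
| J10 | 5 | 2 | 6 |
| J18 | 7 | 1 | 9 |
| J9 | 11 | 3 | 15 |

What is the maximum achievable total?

Meeting every minimum uses 2+2+2+1+3 = 10 CPU-hours, leaving 29.
Rank by throughput per CPU-hour: J34 17 > J5 12 > J9 11 > J18 7 > J10 5.
J34 takes 16 more to reach its cap of 18 → 13 left.
J5: +1 to 3 (cap) → 12 left.
J9 takes 12 more to reach its cap of 15 → 0 left.
Total = 17×18 + 12×3 + 5×2 + 7×1 + 11×15 = 524.

524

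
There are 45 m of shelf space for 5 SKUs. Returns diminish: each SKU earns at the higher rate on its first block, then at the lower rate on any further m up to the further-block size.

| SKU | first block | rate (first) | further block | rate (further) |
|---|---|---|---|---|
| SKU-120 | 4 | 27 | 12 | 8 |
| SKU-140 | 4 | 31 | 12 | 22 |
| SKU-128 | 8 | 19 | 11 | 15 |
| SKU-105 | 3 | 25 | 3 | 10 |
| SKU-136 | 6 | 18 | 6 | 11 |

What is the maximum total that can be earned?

951

Rank every tier by rate: SKU-140/first 31 > SKU-120/first 27 > SKU-105/first 25 > SKU-140/second 22 > SKU-128/first 19 > SKU-136/first 18 > SKU-128/second 15 > SKU-136/second 11 > SKU-105/second 10 > SKU-120/second 8.
SKU-140/first (31): +4 ; 41 left.
SKU-120/first (27): +4 ; 37 left.
SKU-105 first at 25: fill all 3 ; 34 left.
Fill SKU-140 second block (12 at 22) ; 22 left.
Fill SKU-128 first block (8 at 19) ; 14 left.
Fill SKU-136 first block (6 at 18) ; 8 left.
8 remain; put them into SKU-128 second at 15.
Total = 31×4 + 27×4 + 25×3 + 22×12 + 19×8 + 18×6 + 15×8 = 951.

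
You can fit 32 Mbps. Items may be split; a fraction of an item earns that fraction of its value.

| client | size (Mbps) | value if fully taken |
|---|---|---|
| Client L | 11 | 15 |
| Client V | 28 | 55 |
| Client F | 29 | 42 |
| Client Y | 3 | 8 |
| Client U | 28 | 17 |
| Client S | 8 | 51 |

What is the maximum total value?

100.25

Sort by value density: Client S 51/8≈6.38, Client Y 8/3≈2.67, Client V 55/28≈1.96, Client F 42/29≈1.45, Client L 15/11≈1.36, Client U 17/28≈0.607.
All 8 Mbps of Client S fit (value 51) — 24 remain.
Take all of Client Y (3 Mbps, value 8) — 21 Mbps left.
Only 21 Mbps remain; take 21/28 of Client V for value 55×21/28 = 41.25.
Total value = 100.25.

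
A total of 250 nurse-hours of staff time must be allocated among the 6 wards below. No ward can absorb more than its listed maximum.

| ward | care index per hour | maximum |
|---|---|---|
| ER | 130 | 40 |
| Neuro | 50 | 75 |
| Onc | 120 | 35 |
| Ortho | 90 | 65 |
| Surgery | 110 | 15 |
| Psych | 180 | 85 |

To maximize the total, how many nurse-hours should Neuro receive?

Highest care index per hour first: Psych 180 > ER 130 > Onc 120 > Surgery 110 > Ortho 90 > Neuro 50.
Psych takes 85 to reach its cap of 85 — 165 left.
ER takes 40 to reach its cap of 40 — 125 left.
Onc takes 35 to reach its cap of 35 — 90 left.
Surgery: +15 to 15 (cap) — 75 left.
Give Ortho 65 to hit its cap of 65 — 10 left.
Only 10 left; Neuro takes them to reach 10.

10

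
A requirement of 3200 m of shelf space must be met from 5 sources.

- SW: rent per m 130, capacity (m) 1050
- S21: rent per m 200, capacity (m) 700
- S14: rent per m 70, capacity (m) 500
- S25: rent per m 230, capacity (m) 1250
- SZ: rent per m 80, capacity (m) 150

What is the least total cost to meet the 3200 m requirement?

507500

Fill from the cheapest source first.
S14 at 70: take all 500 m ; 2700 still needed.
Take 150 from SZ at 80 ; need 2550 more.
Take 1050 from SW at 130 ; need 1500 more.
Take 700 from S21 at 200 ; need 800 more.
Take 800 from S25 at 230 to finish.
Cost = 500×70 + 150×80 + 1050×130 + 700×200 + 800×230 = 507500.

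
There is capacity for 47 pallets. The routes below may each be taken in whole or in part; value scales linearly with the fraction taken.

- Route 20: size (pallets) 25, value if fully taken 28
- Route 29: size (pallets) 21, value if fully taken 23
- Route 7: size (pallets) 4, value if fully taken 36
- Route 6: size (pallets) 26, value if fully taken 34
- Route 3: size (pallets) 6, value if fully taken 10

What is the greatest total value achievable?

Sort by value density: Route 7 36/4≈9, Route 3 10/6≈1.67, Route 6 34/26≈1.31, Route 20 28/25≈1.12, Route 29 23/21≈1.1.
Route 7: take in full, 4 pallets for value 36 → 43 left.
Route 3: take in full, 6 pallets for value 10 → 37 left.
Route 6: take in full, 26 pallets for value 34 → 11 left.
Fill the last 11 pallets with part of Route 20: 11/25 of it earns 12.32.
Total value = 92.32.

92.32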